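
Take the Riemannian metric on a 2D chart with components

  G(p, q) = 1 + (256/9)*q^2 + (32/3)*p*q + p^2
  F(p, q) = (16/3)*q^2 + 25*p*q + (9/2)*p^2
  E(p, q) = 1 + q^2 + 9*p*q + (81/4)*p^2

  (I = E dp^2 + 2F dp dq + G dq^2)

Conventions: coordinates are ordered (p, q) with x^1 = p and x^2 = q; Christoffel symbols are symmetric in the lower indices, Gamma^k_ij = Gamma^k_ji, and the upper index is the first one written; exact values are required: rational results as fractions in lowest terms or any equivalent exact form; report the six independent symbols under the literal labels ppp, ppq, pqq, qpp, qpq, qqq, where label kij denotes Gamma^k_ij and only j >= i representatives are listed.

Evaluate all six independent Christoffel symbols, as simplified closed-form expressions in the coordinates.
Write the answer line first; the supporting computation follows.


Answer: Gamma_ppp = (729*p + 162*q)/(765*p^2 + 708*p*q + 1060*q^2 + 36), Gamma_ppq = (162*p + 36*q)/(765*p^2 + 708*p*q + 1060*q^2 + 36), Gamma_pqq = (864*p + 192*q)/(765*p^2 + 708*p*q + 1060*q^2 + 36), Gamma_qpp = (162*p + 864*q)/(765*p^2 + 708*p*q + 1060*q^2 + 36), Gamma_qpq = (36*p + 192*q)/(765*p^2 + 708*p*q + 1060*q^2 + 36), Gamma_qqq = (192*p + 1024*q)/(765*p^2 + 708*p*q + 1060*q^2 + 36)

E = 1 + q^2 + 9*p*q + (81/4)*p^2; F = (16/3)*q^2 + 25*p*q + (9/2)*p^2; G = 1 + (256/9)*q^2 + (32/3)*p*q + p^2
Gamma^k_ij = (1/2) g^{kl} (d_i g_jl + d_j g_il - d_l g_ij), with g^inv = (1/(EG-F^2)) [[G, -F], [-F, E]]
first partials: E_p = 9*q + (81/2)*p, E_q = 2*q + 9*p, F_p = 25*q + 9*p, F_q = (32/3)*q + 25*p, G_p = (32/3)*q + 2*p, G_q = (512/9)*q + (32/3)*p
D = EG - F^2 = 1 + (265/9)*q^2 + (59/3)*p*q + (85/4)*p^2
expanded: Gamma^p_pp = (G E_p - 2F F_p + F E_q)/(2D), Gamma^p_pq = (G E_q - F G_p)/(2D), Gamma^p_qq = (2G F_q - G G_p - F G_q)/(2D), Gamma^q_pp = (2E F_p - E E_q - F E_p)/(2D), Gamma^q_pq = (E G_p - F E_q)/(2D), Gamma^q_qq = (E G_q - 2F F_q + F G_p)/(2D); substitute and cancel common factors


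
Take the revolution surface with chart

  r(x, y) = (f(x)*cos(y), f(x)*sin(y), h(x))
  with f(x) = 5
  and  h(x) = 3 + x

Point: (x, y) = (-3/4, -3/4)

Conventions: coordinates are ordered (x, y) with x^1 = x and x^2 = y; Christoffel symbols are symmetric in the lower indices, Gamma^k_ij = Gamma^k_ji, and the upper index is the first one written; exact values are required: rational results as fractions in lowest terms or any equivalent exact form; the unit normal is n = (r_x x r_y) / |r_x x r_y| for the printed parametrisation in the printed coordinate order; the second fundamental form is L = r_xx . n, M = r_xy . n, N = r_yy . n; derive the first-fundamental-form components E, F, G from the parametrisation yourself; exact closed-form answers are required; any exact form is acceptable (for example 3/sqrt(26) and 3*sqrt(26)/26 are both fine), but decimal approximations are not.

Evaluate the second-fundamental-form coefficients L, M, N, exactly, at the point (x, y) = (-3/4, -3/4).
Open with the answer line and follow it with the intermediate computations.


Answer: L = 0, M = 0, N = 5

f = 5, f' = 0, f'' = 0, h' = 1, h'' = 0
E = 1, F = 0, G = 25; answer radicand W^2 = 1
unnormalised second-form numerators: l = 0, m = 0, n = 5; L = l/sqrt(1), and similarly M = m/sqrt(W^2), N = n/sqrt(W^2)


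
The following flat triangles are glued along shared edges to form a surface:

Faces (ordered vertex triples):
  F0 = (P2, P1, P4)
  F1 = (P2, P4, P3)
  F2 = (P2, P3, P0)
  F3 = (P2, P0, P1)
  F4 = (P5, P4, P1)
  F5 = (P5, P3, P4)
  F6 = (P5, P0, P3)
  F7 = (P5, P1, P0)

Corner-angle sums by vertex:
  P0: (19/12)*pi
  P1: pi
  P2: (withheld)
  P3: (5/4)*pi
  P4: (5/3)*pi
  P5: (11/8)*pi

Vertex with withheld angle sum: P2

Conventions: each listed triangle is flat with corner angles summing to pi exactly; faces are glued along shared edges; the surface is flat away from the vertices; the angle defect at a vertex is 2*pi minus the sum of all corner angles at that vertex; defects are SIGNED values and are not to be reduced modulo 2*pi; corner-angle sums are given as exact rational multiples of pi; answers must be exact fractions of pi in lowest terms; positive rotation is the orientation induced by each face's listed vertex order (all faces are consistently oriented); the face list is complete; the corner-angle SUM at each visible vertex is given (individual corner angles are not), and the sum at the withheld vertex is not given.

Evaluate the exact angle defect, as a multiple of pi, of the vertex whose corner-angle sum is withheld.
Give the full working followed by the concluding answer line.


V = 6, E = 12, F = 8; chi = V - E + F = 2
Gauss-Bonnet: total defect = 2*pi*chi = 4*pi; visible defects sum to (25/8)*pi

Answer: defect(P2) = (7/8)*pi


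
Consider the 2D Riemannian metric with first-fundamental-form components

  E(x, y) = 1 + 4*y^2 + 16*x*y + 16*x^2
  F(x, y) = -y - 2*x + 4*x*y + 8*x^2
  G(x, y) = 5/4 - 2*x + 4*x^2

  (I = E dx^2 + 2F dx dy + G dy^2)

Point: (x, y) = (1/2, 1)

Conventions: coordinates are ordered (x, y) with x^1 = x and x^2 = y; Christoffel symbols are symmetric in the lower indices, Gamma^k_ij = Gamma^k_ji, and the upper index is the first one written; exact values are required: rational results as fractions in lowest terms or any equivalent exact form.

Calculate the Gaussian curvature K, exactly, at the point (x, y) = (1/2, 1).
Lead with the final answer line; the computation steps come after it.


Answer: K = -64/4761

E = 17, F = 2, G = 5/4, EG - F^2 = 69/4 at the point
E_x = 32, E_y = 16, F_x = 10, F_y = 1, G_x = 2, G_y = 0
E_yy = 8, F_xy = 4, G_xx = 8
Evaluate Brioschi's two determinant matrices M1, M2 and divide by (EG - F^2)^2.
M1 = [[-E_yy/2 + F_xy - G_xx/2, E_x/2, F_x - E_y/2], [F_y - G_x/2, E, F], [G_y/2, F, G]] = [[-4, 16, 2], [0, 17, 2], [0, 2, 5/4]]; det M1 = -69
M2 = [[0, E_y/2, G_x/2], [E_y/2, E, F], [G_x/2, F, G]] = [[0, 8, 1], [8, 17, 2], [1, 2, 5/4]]; det M2 = -65
det M1 - det M2 = -4; K = -4 / (69/4)^2 = -64/4761


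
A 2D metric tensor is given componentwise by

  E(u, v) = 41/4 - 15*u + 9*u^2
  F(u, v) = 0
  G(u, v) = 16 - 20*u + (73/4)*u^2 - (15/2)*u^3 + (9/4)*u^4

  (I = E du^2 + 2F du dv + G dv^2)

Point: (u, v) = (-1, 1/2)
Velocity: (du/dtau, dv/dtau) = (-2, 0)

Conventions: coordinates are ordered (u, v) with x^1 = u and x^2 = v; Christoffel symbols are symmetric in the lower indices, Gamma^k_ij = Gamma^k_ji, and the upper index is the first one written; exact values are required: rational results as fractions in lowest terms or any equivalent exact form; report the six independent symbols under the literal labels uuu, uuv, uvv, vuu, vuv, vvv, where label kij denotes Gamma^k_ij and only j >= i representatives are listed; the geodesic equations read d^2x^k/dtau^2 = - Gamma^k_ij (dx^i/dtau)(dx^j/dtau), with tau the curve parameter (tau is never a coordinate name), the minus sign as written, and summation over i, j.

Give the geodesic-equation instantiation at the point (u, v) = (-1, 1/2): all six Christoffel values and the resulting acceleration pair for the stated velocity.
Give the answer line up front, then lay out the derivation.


Answer: Gamma_uuu = -66/137, Gamma_uuv = 0, Gamma_uvv = 176/137, Gamma_vuu = 0, Gamma_vuv = -11/16, Gamma_vvv = 0; accelerations (d^2u/dtau^2, d^2v/dtau^2) = (264/137, 0)

E = 137/4, F = 0, G = 64 at the point
E_u = -33, E_v = 0, F_u = 0, F_v = 0, G_u = -88, G_v = 0
EG - F^2 = 2192;  g^inv = (1/2192) * [[64, 0], [0, 137/4]]
first-kind symbols [ij,l] = (1/2)(d_i g_jl + d_j g_il - d_l g_ij): [uu,u] = E_u/2 = -33/2, [uu,v] = F_u - E_v/2 = 0, [uv,u] = E_v/2 = 0, [uv,v] = G_u/2 = -44, [vv,u] = F_v - G_u/2 = 44, [vv,v] = G_v/2 = 0
Gamma^u_ij = (G*[ij,u] - F*[ij,v])/(EG - F^2), Gamma^v_ij = (E*[ij,v] - F*[ij,u])/(EG - F^2)
Gamma_uuu = -66/137, Gamma_uuv = 0, Gamma_uvv = 176/137, Gamma_vuu = 0, Gamma_vuv = -11/16, Gamma_vvv = 0
d^2u/dtau^2 = -(Gamma_uuu*(-2)^2 + 2*Gamma_uuv*(-2)*(0) + Gamma_uvv*(0)^2) = 264/137
d^2v/dtau^2 = -(Gamma_vuu*(-2)^2 + 2*Gamma_vuv*(-2)*(0) + Gamma_vvv*(0)^2) = 0


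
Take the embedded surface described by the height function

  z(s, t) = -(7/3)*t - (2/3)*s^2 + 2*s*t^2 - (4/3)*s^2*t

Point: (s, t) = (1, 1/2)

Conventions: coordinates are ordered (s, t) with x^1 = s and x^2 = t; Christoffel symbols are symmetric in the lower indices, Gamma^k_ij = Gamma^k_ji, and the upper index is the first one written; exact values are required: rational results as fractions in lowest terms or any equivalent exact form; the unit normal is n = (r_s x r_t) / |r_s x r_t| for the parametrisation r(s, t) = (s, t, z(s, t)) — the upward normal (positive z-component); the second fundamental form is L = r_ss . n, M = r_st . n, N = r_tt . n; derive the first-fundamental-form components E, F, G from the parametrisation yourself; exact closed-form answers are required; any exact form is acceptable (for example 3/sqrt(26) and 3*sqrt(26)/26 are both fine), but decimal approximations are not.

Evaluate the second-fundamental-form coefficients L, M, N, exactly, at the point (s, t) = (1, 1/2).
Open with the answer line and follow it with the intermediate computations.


Answer: L = -16*sqrt(305)/305, M = -4*sqrt(305)/305, N = 24*sqrt(305)/305

z_s = -13/6, z_t = -5/3, z_ss = -8/3, z_st = -2/3, z_tt = 4
E = 205/36, F = 65/18, G = 34/9; answer radicand W^2 = 305/36
unnormalised second-form numerators: l = -8/3, m = -2/3, n = 4; L = l/sqrt(305/36), and similarly M = m/sqrt(W^2), N = n/sqrt(W^2)


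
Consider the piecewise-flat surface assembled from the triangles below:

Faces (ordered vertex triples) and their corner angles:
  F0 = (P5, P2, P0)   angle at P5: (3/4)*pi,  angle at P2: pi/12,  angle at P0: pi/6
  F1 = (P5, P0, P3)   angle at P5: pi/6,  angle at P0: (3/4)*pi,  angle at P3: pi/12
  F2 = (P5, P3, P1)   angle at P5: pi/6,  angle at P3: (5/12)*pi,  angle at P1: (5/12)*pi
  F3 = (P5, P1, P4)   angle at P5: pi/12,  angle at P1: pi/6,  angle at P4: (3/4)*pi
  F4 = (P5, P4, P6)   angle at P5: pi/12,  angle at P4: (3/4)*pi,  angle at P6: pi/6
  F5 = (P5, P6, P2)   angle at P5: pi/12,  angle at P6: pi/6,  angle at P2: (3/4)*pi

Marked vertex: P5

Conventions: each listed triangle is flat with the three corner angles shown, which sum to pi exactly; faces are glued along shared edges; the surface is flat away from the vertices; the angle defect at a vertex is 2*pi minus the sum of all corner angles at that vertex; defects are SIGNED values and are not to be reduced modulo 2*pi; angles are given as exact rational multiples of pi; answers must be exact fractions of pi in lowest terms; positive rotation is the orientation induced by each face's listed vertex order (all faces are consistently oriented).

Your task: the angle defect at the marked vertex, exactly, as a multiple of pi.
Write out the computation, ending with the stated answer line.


Sum of corner angles at P5: (4/3)*pi
defect = 2*pi - (4/3)*pi

Answer: defect(P5) = (2/3)*pi


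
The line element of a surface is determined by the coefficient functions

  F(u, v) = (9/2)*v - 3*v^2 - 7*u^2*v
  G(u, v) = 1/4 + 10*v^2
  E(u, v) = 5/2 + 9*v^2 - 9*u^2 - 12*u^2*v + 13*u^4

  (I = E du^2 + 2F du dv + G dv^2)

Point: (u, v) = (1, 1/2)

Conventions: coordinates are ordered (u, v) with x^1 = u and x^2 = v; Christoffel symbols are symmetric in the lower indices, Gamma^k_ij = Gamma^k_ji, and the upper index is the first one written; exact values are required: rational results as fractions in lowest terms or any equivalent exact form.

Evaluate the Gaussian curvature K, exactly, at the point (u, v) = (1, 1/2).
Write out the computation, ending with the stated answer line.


E = 11/4, F = -2, G = 11/4, EG - F^2 = 57/16 at the point
E_u = 22, E_v = -3, F_u = -7, F_v = -11/2, G_u = 0, G_v = 10
E_vv = 18, F_uv = -14, G_uu = 0
K follows from Brioschi's formula, (det M1 - det M2)/(EG - F^2)^2.
M1 = [[-E_vv/2 + F_uv - G_uu/2, E_u/2, F_u - E_v/2], [F_v - G_u/2, E, F], [G_v/2, F, G]] = [[-23, 11, -11/2], [-11/2, 11/4, -2], [5, -2, 11/4]]; det M1 = -167/16
M2 = [[0, E_v/2, G_u/2], [E_v/2, E, F], [G_u/2, F, G]] = [[0, -3/2, 0], [-3/2, 11/4, -2], [0, -2, 11/4]]; det M2 = -99/16
det M1 - det M2 = -17/4; K = -17/4 / (57/16)^2 = -1088/3249

Answer: K = -1088/3249


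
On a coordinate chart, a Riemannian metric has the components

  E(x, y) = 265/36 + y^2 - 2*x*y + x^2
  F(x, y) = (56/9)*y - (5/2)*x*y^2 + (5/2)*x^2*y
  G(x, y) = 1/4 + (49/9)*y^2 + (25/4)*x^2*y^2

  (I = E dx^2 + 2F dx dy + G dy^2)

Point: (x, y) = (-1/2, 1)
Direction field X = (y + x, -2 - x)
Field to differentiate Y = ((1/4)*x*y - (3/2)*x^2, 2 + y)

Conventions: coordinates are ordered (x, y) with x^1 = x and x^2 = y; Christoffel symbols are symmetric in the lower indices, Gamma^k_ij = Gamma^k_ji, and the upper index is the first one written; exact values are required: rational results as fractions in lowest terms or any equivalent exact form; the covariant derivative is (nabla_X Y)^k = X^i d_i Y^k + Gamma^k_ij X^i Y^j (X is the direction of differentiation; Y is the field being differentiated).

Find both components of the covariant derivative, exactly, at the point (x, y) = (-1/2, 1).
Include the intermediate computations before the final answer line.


E = 173/18, F = 583/72, G = 1045/144 at the point
E_x = -3, E_y = 3, F_x = -5, F_y = 673/72, G_x = -25/4, G_y = 1009/72
EG - F^2 = 803/192;  g^inv = (192/803) * [[1045/144, -583/72], [-583/72, 173/18]]
first-kind symbols [ij,l] = (1/2)(d_i g_jl + d_j g_il - d_l g_ij): [xx,x] = E_x/2 = -3/2, [xx,y] = F_x - E_y/2 = -13/2, [xy,x] = E_y/2 = 3/2, [xy,y] = G_x/2 = -25/8, [yy,x] = F_y - G_x/2 = 449/36, [yy,y] = G_y/2 = 1009/144
Gamma^x_ij = (G*[ij,x] - F*[ij,y])/(EG - F^2), Gamma^y_ij = (E*[ij,y] - F*[ij,x])/(EG - F^2)
Gamma_xxx = 2186/219, Gamma_xxy = 1895/219, Gamma_xyy = 1179/146, Gamma_yxx = -28988/2409, Gamma_yxy = -24296/2409, Gamma_yyy = -6460/803
X = (1/2, -3/2), Y = (-1/2, 3) at the point

Answer: (nabla_X Y)^x = -64133/3504, (nabla_X Y)^y = 72355/4818


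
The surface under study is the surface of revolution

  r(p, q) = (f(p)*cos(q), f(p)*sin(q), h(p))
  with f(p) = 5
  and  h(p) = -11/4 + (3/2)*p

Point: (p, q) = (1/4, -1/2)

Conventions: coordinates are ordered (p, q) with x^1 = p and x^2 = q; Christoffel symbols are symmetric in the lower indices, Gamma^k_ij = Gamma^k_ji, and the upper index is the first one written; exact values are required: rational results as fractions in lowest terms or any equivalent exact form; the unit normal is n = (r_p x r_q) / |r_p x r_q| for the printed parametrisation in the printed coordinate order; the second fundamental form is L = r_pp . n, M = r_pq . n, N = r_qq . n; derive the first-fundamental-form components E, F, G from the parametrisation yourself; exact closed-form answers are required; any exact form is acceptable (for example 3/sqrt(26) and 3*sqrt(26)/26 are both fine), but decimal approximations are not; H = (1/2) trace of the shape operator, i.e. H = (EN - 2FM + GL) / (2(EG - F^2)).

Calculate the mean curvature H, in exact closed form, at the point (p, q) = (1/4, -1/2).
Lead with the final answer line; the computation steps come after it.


Answer: H = 1/10

f = 5, f' = 0, f'' = 0, h' = 3/2, h'' = 0
E = 9/4, F = 0, G = 25; answer radicand W^2 = 9/4
unnormalised second-form numerators: l = 0, m = 0, n = 15/2; L = l/sqrt(9/4), and similarly M = m/sqrt(W^2), N = n/sqrt(W^2)
H = (E*n - 2*F*m + G*l) / (2*(EG - F^2)*sqrt(W^2)); E*n - 2*F*m + G*l = 135/8, EG - F^2 = 225/4, so H = (3/20)/sqrt(9/4)


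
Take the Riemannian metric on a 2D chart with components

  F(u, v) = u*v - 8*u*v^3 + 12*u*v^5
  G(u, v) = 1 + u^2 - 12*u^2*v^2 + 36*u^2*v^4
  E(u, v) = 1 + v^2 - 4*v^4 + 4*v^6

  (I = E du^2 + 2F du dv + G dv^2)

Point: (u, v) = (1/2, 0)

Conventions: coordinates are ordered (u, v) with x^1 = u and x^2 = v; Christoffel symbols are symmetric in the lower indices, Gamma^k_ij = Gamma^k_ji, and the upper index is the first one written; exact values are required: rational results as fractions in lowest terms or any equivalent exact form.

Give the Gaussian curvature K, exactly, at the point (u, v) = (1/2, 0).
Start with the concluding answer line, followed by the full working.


Answer: K = -16/25

E = 1, F = 0, G = 5/4, EG - F^2 = 5/4 at the point
E_u = 0, E_v = 0, F_u = 0, F_v = 1/2, G_u = 1, G_v = 0
E_vv = 2, F_uv = 1, G_uu = 2
Compute both Brioschi determinants and normalise by (EG - F^2)^2.
M1 = [[-E_vv/2 + F_uv - G_uu/2, E_u/2, F_u - E_v/2], [F_v - G_u/2, E, F], [G_v/2, F, G]] = [[-1, 0, 0], [0, 1, 0], [0, 0, 5/4]]; det M1 = -5/4
M2 = [[0, E_v/2, G_u/2], [E_v/2, E, F], [G_u/2, F, G]] = [[0, 0, 1/2], [0, 1, 0], [1/2, 0, 5/4]]; det M2 = -1/4
det M1 - det M2 = -1; K = -1 / (5/4)^2 = -16/25


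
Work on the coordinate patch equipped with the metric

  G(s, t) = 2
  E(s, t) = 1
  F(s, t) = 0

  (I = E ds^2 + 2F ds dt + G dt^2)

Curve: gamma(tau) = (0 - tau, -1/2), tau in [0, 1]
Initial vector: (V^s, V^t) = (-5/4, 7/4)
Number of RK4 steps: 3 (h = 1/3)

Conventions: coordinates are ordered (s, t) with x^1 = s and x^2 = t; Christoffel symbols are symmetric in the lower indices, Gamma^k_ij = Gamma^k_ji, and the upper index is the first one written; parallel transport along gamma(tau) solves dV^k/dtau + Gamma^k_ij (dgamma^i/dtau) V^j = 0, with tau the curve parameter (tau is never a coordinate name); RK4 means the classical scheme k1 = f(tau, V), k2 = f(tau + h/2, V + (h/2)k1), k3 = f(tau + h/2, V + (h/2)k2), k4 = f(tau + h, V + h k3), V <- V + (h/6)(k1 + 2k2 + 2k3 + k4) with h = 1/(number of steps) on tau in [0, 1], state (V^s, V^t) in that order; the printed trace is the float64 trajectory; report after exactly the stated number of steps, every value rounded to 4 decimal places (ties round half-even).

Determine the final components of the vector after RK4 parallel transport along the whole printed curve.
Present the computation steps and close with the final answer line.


gamma'(tau) = (-1, 0); f(tau, V)^k = -Gamma^k_ij(gamma(tau)) gamma'^i(tau) V^j; h = 1/3; intermediate values shown to 6 dp
curve data and Christoffel symbols at the stage parameters:
  tau = 0.000000: gamma = (0.000000, -0.500000), gamma' = (-1.000000, 0.000000); Gamma_sss = 0.000000, Gamma_sst = 0.000000, Gamma_stt = 0.000000, Gamma_tss = 0.000000, Gamma_tst = 0.000000, Gamma_ttt = 0.000000
  tau = 0.166667: gamma = (-0.166667, -0.500000), gamma' = (-1.000000, 0.000000); Gamma_sss = 0.000000, Gamma_sst = 0.000000, Gamma_stt = 0.000000, Gamma_tss = 0.000000, Gamma_tst = 0.000000, Gamma_ttt = 0.000000
  tau = 0.333333: gamma = (-0.333333, -0.500000), gamma' = (-1.000000, 0.000000); Gamma_sss = 0.000000, Gamma_sst = 0.000000, Gamma_stt = 0.000000, Gamma_tss = 0.000000, Gamma_tst = 0.000000, Gamma_ttt = 0.000000
  tau = 0.500000: gamma = (-0.500000, -0.500000), gamma' = (-1.000000, 0.000000); Gamma_sss = 0.000000, Gamma_sst = 0.000000, Gamma_stt = 0.000000, Gamma_tss = 0.000000, Gamma_tst = 0.000000, Gamma_ttt = 0.000000
  tau = 0.666667: gamma = (-0.666667, -0.500000), gamma' = (-1.000000, 0.000000); Gamma_sss = 0.000000, Gamma_sst = 0.000000, Gamma_stt = 0.000000, Gamma_tss = 0.000000, Gamma_tst = 0.000000, Gamma_ttt = 0.000000
  tau = 0.833333: gamma = (-0.833333, -0.500000), gamma' = (-1.000000, 0.000000); Gamma_sss = 0.000000, Gamma_sst = 0.000000, Gamma_stt = 0.000000, Gamma_tss = 0.000000, Gamma_tst = 0.000000, Gamma_ttt = 0.000000
  tau = 1.000000: gamma = (-1.000000, -0.500000), gamma' = (-1.000000, 0.000000); Gamma_sss = 0.000000, Gamma_sst = 0.000000, Gamma_stt = 0.000000, Gamma_tss = 0.000000, Gamma_tst = 0.000000, Gamma_ttt = 0.000000
step 0: V^s = -1.2500, V^t = 1.7500
step 1: k1 = (0.000000, 0.000000), k2 = (0.000000, 0.000000), k3 = (0.000000, 0.000000), k4 = (0.000000, 0.000000); V <- V + (h/6)(k1 + 2k2 + 2k3 + k4): V^s = -1.2500, V^t = 1.7500
step 2: k1 = (0.000000, 0.000000), k2 = (0.000000, 0.000000), k3 = (0.000000, 0.000000), k4 = (0.000000, 0.000000); V <- V + (h/6)(k1 + 2k2 + 2k3 + k4): V^s = -1.2500, V^t = 1.7500
step 3: k1 = (0.000000, 0.000000), k2 = (0.000000, 0.000000), k3 = (0.000000, 0.000000), k4 = (0.000000, 0.000000); V <- V + (h/6)(k1 + 2k2 + 2k3 + k4): V^s = -1.2500, V^t = 1.7500

Answer: V^s = -1.2500, V^t = 1.7500


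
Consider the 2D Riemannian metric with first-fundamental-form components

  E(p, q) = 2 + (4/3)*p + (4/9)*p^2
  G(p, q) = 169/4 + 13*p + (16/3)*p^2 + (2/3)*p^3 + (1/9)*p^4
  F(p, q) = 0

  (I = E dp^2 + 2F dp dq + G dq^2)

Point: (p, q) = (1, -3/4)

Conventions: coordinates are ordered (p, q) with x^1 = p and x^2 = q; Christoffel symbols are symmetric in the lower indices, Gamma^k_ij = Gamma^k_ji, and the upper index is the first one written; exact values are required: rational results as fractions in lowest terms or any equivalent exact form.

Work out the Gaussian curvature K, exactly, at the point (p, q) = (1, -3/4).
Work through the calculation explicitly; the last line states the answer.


E = 34/9, F = 0, G = 2209/36, EG - F^2 = 37553/162 at the point
E_p = 20/9, E_q = 0, F_p = 0, F_q = 0, G_p = 235/9, G_q = 0
E_qq = 0, F_pq = 0, G_pp = 16
By Brioschi, K is (det M1 - det M2) divided by (EG - F^2) squared.
M1 = [[-E_qq/2 + F_pq - G_pp/2, E_p/2, F_p - E_q/2], [F_q - G_p/2, E, F], [G_q/2, F, G]] = [[-8, 10/9, 0], [-235/18, 34/9, 0], [0, 0, 2209/36]]; det M1 = -2812057/2916
M2 = [[0, E_q/2, G_p/2], [E_q/2, E, F], [G_p/2, F, G]] = [[0, 0, 235/18], [0, 34/9, 0], [235/18, 0, 2209/36]]; det M2 = -938825/1458
det M1 - det M2 = -103823/324; K = -103823/324 / (37553/162)^2 = -81/13583

Answer: K = -81/13583


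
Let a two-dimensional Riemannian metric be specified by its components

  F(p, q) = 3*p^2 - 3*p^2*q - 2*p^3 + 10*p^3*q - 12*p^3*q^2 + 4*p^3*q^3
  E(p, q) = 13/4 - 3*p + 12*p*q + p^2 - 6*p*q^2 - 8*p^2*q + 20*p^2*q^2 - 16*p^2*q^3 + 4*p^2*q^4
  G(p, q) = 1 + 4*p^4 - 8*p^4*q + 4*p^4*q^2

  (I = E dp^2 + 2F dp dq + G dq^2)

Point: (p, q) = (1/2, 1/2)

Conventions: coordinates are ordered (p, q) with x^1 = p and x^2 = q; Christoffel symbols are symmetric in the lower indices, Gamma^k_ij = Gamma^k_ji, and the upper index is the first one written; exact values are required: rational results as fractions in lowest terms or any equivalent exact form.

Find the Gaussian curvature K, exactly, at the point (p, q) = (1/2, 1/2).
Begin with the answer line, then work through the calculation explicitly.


Answer: K = -80/1089

E = 65/16, F = 7/16, G = 17/16, EG - F^2 = 33/8 at the point
E_p = 7/4, E_q = 7/2, F_p = 15/8, F_q = -5/8, G_p = 1/2, G_q = -1/4
E_qq = -5, F_pq = -9/4, G_pp = 3
Brioschi: K = (det M1 - det M2) / (EG - F^2)^2 with the standard first/second-derivative matrices M1, M2.
M1 = [[-E_qq/2 + F_pq - G_pp/2, E_p/2, F_p - E_q/2], [F_q - G_p/2, E, F], [G_q/2, F, G]] = [[-5/4, 7/8, 1/8], [-7/8, 65/16, 7/16], [-1/8, 7/16, 17/16]]; det M1 = -35/8
M2 = [[0, E_q/2, G_p/2], [E_q/2, E, F], [G_p/2, F, G]] = [[0, 7/4, 1/4], [7/4, 65/16, 7/16], [1/4, 7/16, 17/16]]; det M2 = -25/8
det M1 - det M2 = -5/4; K = -5/4 / (33/8)^2 = -80/1089


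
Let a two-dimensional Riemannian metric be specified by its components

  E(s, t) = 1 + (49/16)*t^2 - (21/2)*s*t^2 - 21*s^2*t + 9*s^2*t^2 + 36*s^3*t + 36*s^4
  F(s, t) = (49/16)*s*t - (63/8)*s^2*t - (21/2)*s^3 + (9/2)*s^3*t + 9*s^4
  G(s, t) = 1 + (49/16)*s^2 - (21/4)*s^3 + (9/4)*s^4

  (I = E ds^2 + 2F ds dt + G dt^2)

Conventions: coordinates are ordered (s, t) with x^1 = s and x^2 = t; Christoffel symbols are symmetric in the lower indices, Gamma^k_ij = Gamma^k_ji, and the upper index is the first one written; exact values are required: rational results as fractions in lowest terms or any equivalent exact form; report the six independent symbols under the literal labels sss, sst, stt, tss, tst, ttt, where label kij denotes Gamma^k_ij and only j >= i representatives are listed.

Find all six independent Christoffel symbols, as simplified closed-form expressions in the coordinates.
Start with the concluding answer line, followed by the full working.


Answer: Gamma_sss = (1152*s^3 + 864*s^2*t + 144*s*t^2 - 336*s*t - 84*t^2)/(612*s^4 + 576*s^3*t - 84*s^3 + 144*s^2*t^2 - 336*s^2*t + 49*s^2 - 168*s*t^2 + 49*t^2 + 16), Gamma_sst = (288*s^3 + 144*s^2*t - 168*s^2 - 168*s*t + 49*t)/(612*s^4 + 576*s^3*t - 84*s^3 + 144*s^2*t^2 - 336*s^2*t + 49*s^2 - 168*s*t^2 + 49*t^2 + 16), Gamma_stt = 0, Gamma_tss = (288*s^3 + 72*s^2*t - 336*s^2 - 84*s*t)/(612*s^4 + 576*s^3*t - 84*s^3 + 144*s^2*t^2 - 336*s^2*t + 49*s^2 - 168*s*t^2 + 49*t^2 + 16), Gamma_tst = (72*s^3 - 126*s^2 + 49*s)/(612*s^4 + 576*s^3*t - 84*s^3 + 144*s^2*t^2 - 336*s^2*t + 49*s^2 - 168*s*t^2 + 49*t^2 + 16), Gamma_ttt = 0

E = 1 + (49/16)*t^2 - (21/2)*s*t^2 - 21*s^2*t + 9*s^2*t^2 + 36*s^3*t + 36*s^4; F = (49/16)*s*t - (63/8)*s^2*t - (21/2)*s^3 + (9/2)*s^3*t + 9*s^4; G = 1 + (49/16)*s^2 - (21/4)*s^3 + (9/4)*s^4
Gamma^k_ij = (1/2) g^{kl} (d_i g_jl + d_j g_il - d_l g_ij), with g^inv = (1/(EG-F^2)) [[G, -F], [-F, E]]
first partials: E_s = -(21/2)*t^2 - 42*s*t + 18*s*t^2 + 108*s^2*t + 144*s^3, E_t = (49/8)*t - 21*s*t - 21*s^2 + 18*s^2*t + 36*s^3, F_s = (49/16)*t - (63/4)*s*t - (63/2)*s^2 + (27/2)*s^2*t + 36*s^3, F_t = (49/16)*s - (63/8)*s^2 + (9/2)*s^3, G_s = (49/8)*s - (63/4)*s^2 + 9*s^3, G_t = 0
D = EG - F^2 = 1 + (49/16)*t^2 + (49/16)*s^2 - (21/2)*s*t^2 - 21*s^2*t - (21/4)*s^3 + 9*s^2*t^2 + 36*s^3*t + (153/4)*s^4
expanded: Gamma^s_ss = (G E_s - 2F F_s + F E_t)/(2D), Gamma^s_st = (G E_t - F G_s)/(2D), Gamma^s_tt = (2G F_t - G G_s - F G_t)/(2D), Gamma^t_ss = (2E F_s - E E_t - F E_s)/(2D), Gamma^t_st = (E G_s - F E_t)/(2D), Gamma^t_tt = (E G_t - 2F F_t + F G_s)/(2D); substitute and cancel common factors


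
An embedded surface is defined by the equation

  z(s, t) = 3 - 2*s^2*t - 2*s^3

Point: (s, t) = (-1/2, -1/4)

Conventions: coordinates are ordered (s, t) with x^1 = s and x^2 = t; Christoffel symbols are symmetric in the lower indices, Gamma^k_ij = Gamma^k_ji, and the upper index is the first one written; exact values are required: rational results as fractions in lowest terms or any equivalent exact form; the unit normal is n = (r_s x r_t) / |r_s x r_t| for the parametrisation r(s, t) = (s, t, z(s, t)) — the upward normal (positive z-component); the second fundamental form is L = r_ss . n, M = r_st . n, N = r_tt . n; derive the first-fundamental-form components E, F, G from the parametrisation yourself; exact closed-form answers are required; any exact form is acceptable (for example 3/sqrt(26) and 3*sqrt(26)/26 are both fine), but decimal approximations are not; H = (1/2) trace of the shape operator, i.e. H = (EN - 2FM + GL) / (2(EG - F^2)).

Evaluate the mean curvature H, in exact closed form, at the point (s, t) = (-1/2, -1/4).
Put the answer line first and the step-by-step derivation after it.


Answer: H = 19*sqrt(21)/441

z_s = -2, z_t = -1/2, z_ss = 7, z_st = 2, z_tt = 0
E = 5, F = 1, G = 5/4; answer radicand W^2 = 21/4
unnormalised second-form numerators: l = 7, m = 2, n = 0; L = l/sqrt(21/4), and similarly M = m/sqrt(W^2), N = n/sqrt(W^2)
H = (E*n - 2*F*m + G*l) / (2*(EG - F^2)*sqrt(W^2)); E*n - 2*F*m + G*l = 19/4, EG - F^2 = 21/4, so H = (19/42)/sqrt(21/4)


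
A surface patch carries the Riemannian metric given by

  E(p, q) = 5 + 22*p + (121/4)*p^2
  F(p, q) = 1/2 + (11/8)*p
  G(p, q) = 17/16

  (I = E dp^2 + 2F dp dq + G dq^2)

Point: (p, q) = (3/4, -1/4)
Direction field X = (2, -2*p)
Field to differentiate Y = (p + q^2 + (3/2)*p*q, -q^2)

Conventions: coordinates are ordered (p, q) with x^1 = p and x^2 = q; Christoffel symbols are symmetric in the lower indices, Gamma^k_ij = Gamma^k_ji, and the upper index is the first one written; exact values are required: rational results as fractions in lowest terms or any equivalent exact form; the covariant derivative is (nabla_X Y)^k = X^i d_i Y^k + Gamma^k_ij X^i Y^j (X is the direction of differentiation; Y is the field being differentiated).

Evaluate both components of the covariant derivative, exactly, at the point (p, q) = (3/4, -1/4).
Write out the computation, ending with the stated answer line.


E = 2465/64, F = 49/32, G = 17/16 at the point
E_p = 539/8, E_q = 0, F_p = 11/8, F_q = 0, G_p = 0, G_q = 0
EG - F^2 = 2469/64;  g^inv = (64/2469) * [[17/16, -49/32], [-49/32, 2465/64]]
first-kind symbols [ij,l] = (1/2)(d_i g_jl + d_j g_il - d_l g_ij): [pp,p] = E_p/2 = 539/16, [pp,q] = F_p - E_q/2 = 11/8, [pq,p] = E_q/2 = 0, [pq,q] = G_p/2 = 0, [qq,p] = F_q - G_p/2 = 0, [qq,q] = G_q/2 = 0
Gamma^p_ij = (G*[ij,p] - F*[ij,q])/(EG - F^2), Gamma^q_ij = (E*[ij,q] - F*[ij,p])/(EG - F^2)
Gamma_ppp = 2156/2469, Gamma_ppq = 0, Gamma_pqq = 0, Gamma_qpp = 88/2469, Gamma_qpq = 0, Gamma_qqq = 0
X = (2, -3/2), Y = (17/32, -1/16) at the point

Answer: (nabla_X Y)^p = 48997/39504, (nabla_X Y)^q = -7033/9876


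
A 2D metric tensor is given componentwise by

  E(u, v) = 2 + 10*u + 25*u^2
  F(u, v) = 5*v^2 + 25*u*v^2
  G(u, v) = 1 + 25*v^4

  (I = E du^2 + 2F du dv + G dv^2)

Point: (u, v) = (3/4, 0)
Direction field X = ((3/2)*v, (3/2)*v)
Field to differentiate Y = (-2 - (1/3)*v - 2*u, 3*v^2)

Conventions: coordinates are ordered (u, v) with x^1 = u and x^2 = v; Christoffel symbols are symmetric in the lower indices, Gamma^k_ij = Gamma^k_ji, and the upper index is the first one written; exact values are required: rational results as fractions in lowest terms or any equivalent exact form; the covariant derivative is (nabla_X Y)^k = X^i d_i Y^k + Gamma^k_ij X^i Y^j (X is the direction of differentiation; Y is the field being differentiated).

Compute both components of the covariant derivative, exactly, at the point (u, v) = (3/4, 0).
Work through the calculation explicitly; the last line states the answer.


E = 377/16, F = 0, G = 1 at the point
E_u = 95/2, E_v = 0, F_u = 0, F_v = 0, G_u = 0, G_v = 0
EG - F^2 = 377/16;  g^inv = (16/377) * [[1, 0], [0, 377/16]]
first-kind symbols [ij,l] = (1/2)(d_i g_jl + d_j g_il - d_l g_ij): [uu,u] = E_u/2 = 95/4, [uu,v] = F_u - E_v/2 = 0, [uv,u] = E_v/2 = 0, [uv,v] = G_u/2 = 0, [vv,u] = F_v - G_u/2 = 0, [vv,v] = G_v/2 = 0
Gamma^u_ij = (G*[ij,u] - F*[ij,v])/(EG - F^2), Gamma^v_ij = (E*[ij,v] - F*[ij,u])/(EG - F^2)
Gamma_uuu = 380/377, Gamma_uuv = 0, Gamma_uvv = 0, Gamma_vuu = 0, Gamma_vuv = 0, Gamma_vvv = 0
X = (0, 0), Y = (-7/2, 0) at the point

Answer: (nabla_X Y)^u = 0, (nabla_X Y)^v = 0


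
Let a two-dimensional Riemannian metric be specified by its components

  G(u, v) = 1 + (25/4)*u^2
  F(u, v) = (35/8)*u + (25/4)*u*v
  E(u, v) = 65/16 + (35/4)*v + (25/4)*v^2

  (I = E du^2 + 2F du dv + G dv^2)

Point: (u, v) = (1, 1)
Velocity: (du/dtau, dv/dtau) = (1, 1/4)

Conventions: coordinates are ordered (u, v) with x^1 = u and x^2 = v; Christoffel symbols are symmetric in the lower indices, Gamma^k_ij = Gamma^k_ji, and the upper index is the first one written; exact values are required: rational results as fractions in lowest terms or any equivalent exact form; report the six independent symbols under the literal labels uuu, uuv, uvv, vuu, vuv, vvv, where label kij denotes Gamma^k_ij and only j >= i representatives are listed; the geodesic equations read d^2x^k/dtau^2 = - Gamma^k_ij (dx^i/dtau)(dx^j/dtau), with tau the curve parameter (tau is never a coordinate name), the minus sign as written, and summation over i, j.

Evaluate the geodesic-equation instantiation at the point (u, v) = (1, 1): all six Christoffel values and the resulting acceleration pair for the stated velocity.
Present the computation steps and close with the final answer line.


E = 305/16, F = 85/8, G = 29/4 at the point
E_u = 0, E_v = 85/4, F_u = 85/8, F_v = 25/4, G_u = 25/2, G_v = 0
EG - F^2 = 405/16;  g^inv = (16/405) * [[29/4, -85/8], [-85/8, 305/16]]
first-kind symbols [ij,l] = (1/2)(d_i g_jl + d_j g_il - d_l g_ij): [uu,u] = E_u/2 = 0, [uu,v] = F_u - E_v/2 = 0, [uv,u] = E_v/2 = 85/8, [uv,v] = G_u/2 = 25/4, [vv,u] = F_v - G_u/2 = 0, [vv,v] = G_v/2 = 0
Gamma^u_ij = (G*[ij,u] - F*[ij,v])/(EG - F^2), Gamma^v_ij = (E*[ij,v] - F*[ij,u])/(EG - F^2)
Gamma_uuu = 0, Gamma_uuv = 34/81, Gamma_uvv = 0, Gamma_vuu = 0, Gamma_vuv = 20/81, Gamma_vvv = 0
d^2u/dtau^2 = -(Gamma_uuu*(1)^2 + 2*Gamma_uuv*(1)*(1/4) + Gamma_uvv*(1/4)^2) = -17/81
d^2v/dtau^2 = -(Gamma_vuu*(1)^2 + 2*Gamma_vuv*(1)*(1/4) + Gamma_vvv*(1/4)^2) = -10/81

Answer: Gamma_uuu = 0, Gamma_uuv = 34/81, Gamma_uvv = 0, Gamma_vuu = 0, Gamma_vuv = 20/81, Gamma_vvv = 0; accelerations (d^2u/dtau^2, d^2v/dtau^2) = (-17/81, -10/81)


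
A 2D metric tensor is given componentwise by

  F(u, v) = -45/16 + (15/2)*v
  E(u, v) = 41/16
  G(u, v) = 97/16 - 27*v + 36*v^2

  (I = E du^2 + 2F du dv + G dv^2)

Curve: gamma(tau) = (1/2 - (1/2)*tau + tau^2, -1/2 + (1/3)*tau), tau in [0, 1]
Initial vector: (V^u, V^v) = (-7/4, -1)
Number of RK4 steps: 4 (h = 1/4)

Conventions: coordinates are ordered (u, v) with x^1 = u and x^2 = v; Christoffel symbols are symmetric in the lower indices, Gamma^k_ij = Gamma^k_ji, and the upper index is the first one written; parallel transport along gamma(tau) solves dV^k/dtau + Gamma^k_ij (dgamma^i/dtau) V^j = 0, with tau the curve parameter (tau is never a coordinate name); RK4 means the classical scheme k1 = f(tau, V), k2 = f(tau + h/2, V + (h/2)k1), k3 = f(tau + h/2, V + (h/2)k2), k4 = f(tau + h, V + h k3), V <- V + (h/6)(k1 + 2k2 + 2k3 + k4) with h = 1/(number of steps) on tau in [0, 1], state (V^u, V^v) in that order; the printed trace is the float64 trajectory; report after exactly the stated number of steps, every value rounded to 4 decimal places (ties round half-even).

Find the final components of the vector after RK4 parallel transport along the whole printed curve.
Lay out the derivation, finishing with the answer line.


gamma'(tau) = (-1/2 + 2*tau, 1/3); f(tau, V)^k = -Gamma^k_ij(gamma(tau)) gamma'^i(tau) V^j; h = 1/4; intermediate values shown to 6 dp
curve data and Christoffel symbols at the stage parameters:
  tau = 0.000000: gamma = (0.500000, -0.500000), gamma' = (-0.500000, 0.333333); Gamma_uuu = 0.000000, Gamma_uuv = 0.000000, Gamma_uvv = 0.248963, Gamma_vuu = 0.000000, Gamma_vuv = 0.000000, Gamma_vvv = -1.045643
  tau = 0.125000: gamma = (0.453125, -0.458333), gamma' = (-0.250000, 0.333333); Gamma_uuu = 0.000000, Gamma_uuv = 0.000000, Gamma_uvv = 0.272109, Gamma_vuu = 0.000000, Gamma_vuv = 0.000000, Gamma_vvv = -1.088435
  tau = 0.250000: gamma = (0.437500, -0.416667), gamma' = (0.000000, 0.333333); Gamma_uuu = 0.000000, Gamma_uuv = 0.000000, Gamma_uvv = 0.298507, Gamma_vuu = 0.000000, Gamma_vuv = 0.000000, Gamma_vvv = -1.134328
  tau = 0.375000: gamma = (0.453125, -0.375000), gamma' = (0.250000, 0.333333); Gamma_uuu = 0.000000, Gamma_uuv = 0.000000, Gamma_uvv = 0.328767, Gamma_vuu = 0.000000, Gamma_vuv = 0.000000, Gamma_vvv = -1.183562
  tau = 0.500000: gamma = (0.500000, -0.333333), gamma' = (0.500000, 0.333333); Gamma_uuu = 0.000000, Gamma_uuv = 0.000000, Gamma_uvv = 0.363636, Gamma_vuu = 0.000000, Gamma_vuv = 0.000000, Gamma_vvv = -1.236364
  tau = 0.625000: gamma = (0.578125, -0.291667), gamma' = (0.750000, 0.333333); Gamma_uuu = 0.000000, Gamma_uuv = 0.000000, Gamma_uvv = 0.404040, Gamma_vuu = 0.000000, Gamma_vuv = 0.000000, Gamma_vvv = -1.292929
  tau = 0.750000: gamma = (0.687500, -0.250000), gamma' = (1.000000, 0.333333); Gamma_uuu = 0.000000, Gamma_uuv = 0.000000, Gamma_uvv = 0.451128, Gamma_vuu = 0.000000, Gamma_vuv = 0.000000, Gamma_vvv = -1.353383
  tau = 0.875000: gamma = (0.828125, -0.208333), gamma' = (1.250000, 0.333333); Gamma_uuu = 0.000000, Gamma_uuv = 0.000000, Gamma_uvv = 0.506329, Gamma_vuu = 0.000000, Gamma_vuv = 0.000000, Gamma_vvv = -1.417722
  tau = 1.000000: gamma = (1.000000, -0.166667), gamma' = (1.500000, 0.333333); Gamma_uuu = 0.000000, Gamma_uuv = 0.000000, Gamma_uvv = 0.571429, Gamma_vuu = 0.000000, Gamma_vuv = 0.000000, Gamma_vvv = -1.485714
step 0: V^u = -1.7500, V^v = -1.0000
step 1: k1 = (0.082988, -0.348548), k2 = (0.094655, -0.378619), k3 = (0.094996, -0.379983), k4 = (0.108955, -0.414028); V <- V + (h/6)(k1 + 2k2 + 2k3 + k4): V^u = -1.7262, V^v = -1.0950
step 2: k1 = (0.108954, -0.414026), k2 = (0.125671, -0.452414), k3 = (0.126196, -0.454307), k4 = (0.146493, -0.498076); V <- V + (h/6)(k1 + 2k2 + 2k3 + k4): V^u = -1.6946, V^v = -1.2086
step 3: k1 = (0.146492, -0.498071), k2 = (0.171153, -0.547691), k3 = (0.171989, -0.550364), k4 = (0.202428, -0.607284); V <- V + (h/6)(k1 + 2k2 + 2k3 + k4): V^u = -1.6514, V^v = -1.3461
step 4: k1 = (0.202423, -0.607270), k2 = (0.240004, -0.672012), k3 = (0.241370, -0.675836), k4 = (0.288586, -0.750323); V <- V + (h/6)(k1 + 2k2 + 2k3 + k4): V^u = -1.5909, V^v = -1.5150

Answer: V^u = -1.5909, V^v = -1.5150


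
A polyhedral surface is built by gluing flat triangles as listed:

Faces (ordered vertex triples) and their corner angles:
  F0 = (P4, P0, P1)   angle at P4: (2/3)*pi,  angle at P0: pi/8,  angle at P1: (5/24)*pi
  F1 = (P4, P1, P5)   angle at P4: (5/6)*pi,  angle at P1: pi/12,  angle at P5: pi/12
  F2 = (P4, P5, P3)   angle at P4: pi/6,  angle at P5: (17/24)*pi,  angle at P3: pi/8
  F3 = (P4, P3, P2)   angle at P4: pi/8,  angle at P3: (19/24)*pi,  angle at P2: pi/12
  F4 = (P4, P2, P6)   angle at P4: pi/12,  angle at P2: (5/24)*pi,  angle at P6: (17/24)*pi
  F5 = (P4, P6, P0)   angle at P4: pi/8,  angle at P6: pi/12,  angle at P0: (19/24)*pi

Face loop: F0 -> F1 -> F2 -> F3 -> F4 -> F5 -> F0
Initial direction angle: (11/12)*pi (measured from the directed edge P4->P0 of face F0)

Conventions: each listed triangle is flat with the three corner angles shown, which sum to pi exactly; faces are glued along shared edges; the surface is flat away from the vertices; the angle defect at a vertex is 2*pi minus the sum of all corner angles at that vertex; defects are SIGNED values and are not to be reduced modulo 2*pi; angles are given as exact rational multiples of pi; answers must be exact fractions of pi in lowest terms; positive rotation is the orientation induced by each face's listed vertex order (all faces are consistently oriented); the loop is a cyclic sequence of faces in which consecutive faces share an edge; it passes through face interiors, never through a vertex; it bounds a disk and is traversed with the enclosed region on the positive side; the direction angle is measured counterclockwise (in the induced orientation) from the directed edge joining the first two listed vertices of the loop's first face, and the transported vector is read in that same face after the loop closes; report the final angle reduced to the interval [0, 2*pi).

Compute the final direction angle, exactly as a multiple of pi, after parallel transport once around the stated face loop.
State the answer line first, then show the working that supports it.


Answer: final direction angle = (11/12)*pi

enclosed vertex P4: corner angles sum to 2*pi, defect = 2*pi - 2*pi = 0
by Gauss-Bonnet the loop rotates the vector by the enclosed defect sum (positive orientation, mod 2*pi)
final angle = (11/12)*pi + 0 = (11/12)*pi (mod 2*pi)


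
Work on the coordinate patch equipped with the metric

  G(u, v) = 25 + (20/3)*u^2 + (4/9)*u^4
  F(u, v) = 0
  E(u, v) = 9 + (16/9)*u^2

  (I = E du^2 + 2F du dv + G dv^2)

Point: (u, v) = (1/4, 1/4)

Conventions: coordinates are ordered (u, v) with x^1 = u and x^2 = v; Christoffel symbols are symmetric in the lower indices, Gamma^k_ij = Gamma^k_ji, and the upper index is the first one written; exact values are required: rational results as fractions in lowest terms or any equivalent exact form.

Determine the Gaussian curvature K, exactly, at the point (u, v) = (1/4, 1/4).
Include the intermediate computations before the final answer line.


E = 82/9, F = 0, G = 14641/576, EG - F^2 = 600281/2592 at the point
E_u = 8/9, E_v = 0, F_u = 0, F_v = 0, G_u = 121/36, G_v = 0
E_vv = 0, F_uv = 0, G_uu = 41/3
Brioschi: K = (det M1 - det M2) / (EG - F^2)^2 with the standard first/second-derivative matrices M1, M2.
M1 = [[-E_vv/2 + F_uv - G_uu/2, E_u/2, F_u - E_v/2], [F_v - G_u/2, E, F], [G_v/2, F, G]] = [[-41/6, 4/9, 0], [-121/72, 82/9, 0], [0, 0, 14641/576]]; det M1 = -145897565/93312
M2 = [[0, E_v/2, G_u/2], [E_v/2, E, F], [G_u/2, F, G]] = [[0, 0, 121/72], [0, 82/9, 0], [121/72, 0, 14641/576]]; det M2 = -600281/23328
det M1 - det M2 = -1771561/1152; K = -1771561/1152 / (600281/2592)^2 = -5832/203401

Answer: K = -5832/203401


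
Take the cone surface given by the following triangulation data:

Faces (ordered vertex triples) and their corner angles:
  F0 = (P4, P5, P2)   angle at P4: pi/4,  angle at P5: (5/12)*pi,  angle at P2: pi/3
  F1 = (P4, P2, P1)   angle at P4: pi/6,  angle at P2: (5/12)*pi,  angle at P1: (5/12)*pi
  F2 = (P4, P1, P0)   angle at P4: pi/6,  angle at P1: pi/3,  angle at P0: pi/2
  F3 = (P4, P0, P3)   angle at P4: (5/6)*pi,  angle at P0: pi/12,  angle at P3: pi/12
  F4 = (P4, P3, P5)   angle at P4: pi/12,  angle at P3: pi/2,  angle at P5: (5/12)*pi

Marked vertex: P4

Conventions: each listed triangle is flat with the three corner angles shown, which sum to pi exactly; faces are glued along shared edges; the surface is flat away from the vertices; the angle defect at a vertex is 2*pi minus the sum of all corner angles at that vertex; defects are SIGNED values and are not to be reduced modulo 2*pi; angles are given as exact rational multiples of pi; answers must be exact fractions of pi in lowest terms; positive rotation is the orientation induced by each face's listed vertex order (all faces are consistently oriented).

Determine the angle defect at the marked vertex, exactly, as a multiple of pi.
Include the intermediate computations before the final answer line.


Sum of corner angles at P4: (3/2)*pi
defect = 2*pi - (3/2)*pi

Answer: defect(P4) = pi/2
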